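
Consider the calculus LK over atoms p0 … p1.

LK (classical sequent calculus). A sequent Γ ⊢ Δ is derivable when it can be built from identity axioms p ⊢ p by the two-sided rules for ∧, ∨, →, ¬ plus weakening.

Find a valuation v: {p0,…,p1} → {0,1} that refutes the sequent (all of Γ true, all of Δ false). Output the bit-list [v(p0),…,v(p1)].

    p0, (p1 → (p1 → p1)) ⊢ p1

Search for a countermodel by truth-table:
  v=00: Γ:[p0=F, (p1 → (p1 → p1))=T] Δ:[p1=F] refutes=False
  v=01: Γ:[p0=F, (p1 → (p1 → p1))=T] Δ:[p1=T] refutes=False
  v=10: Γ:[p0=T, (p1 → (p1 → p1))=T] Δ:[p1=F] refutes=True  ← countermodel

Result: [1, 0]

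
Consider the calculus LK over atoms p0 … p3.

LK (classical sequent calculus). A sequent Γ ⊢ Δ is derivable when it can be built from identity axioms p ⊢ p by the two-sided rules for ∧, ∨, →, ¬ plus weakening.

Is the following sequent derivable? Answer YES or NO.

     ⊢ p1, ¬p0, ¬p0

Enumerate valuations to refute Γ ⊢ Δ:
  v=0000: Γ:[] Δ:[p1=F, ¬p0=T, ¬p0=T] refutes=False
  v=0001: Γ:[] Δ:[p1=F, ¬p0=T, ¬p0=T] refutes=False
  v=0010: Γ:[] Δ:[p1=F, ¬p0=T, ¬p0=T] refutes=False
  v=0011: Γ:[] Δ:[p1=F, ¬p0=T, ¬p0=T] refutes=False
  v=0100: Γ:[] Δ:[p1=T, ¬p0=T, ¬p0=T] refutes=False
  v=0101: Γ:[] Δ:[p1=T, ¬p0=T, ¬p0=T] refutes=False
  v=0110: Γ:[] Δ:[p1=T, ¬p0=T, ¬p0=T] refutes=False
  v=0111: Γ:[] Δ:[p1=T, ¬p0=T, ¬p0=T] refutes=False
  v=1000: Γ:[] Δ:[p1=F, ¬p0=F, ¬p0=F] refutes=True  ← countermodel

Result: NO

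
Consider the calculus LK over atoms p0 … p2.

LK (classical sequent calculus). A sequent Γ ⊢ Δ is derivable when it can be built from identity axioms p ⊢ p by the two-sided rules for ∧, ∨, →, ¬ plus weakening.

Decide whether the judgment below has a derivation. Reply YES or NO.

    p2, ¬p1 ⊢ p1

Enumerate valuations to refute Γ ⊢ Δ:
  v=000: Γ:[p2=F, ¬p1=T] Δ:[p1=F] refutes=False
  v=001: Γ:[p2=T, ¬p1=T] Δ:[p1=F] refutes=True  ← countermodel

Result: NO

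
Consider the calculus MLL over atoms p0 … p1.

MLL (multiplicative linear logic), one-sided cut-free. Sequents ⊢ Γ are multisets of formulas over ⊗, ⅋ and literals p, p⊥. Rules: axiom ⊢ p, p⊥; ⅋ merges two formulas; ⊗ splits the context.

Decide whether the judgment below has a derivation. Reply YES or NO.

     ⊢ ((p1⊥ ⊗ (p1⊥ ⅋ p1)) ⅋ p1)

Proof tree:
[⅋]  ⊢ ((p1⊥ ⊗ (p1⊥ ⅋ p1)) ⅋ p1)
  [⊗]  ⊢ p1, (p1⊥ ⊗ (p1⊥ ⅋ p1))
    [Ax]  ⊢ p1, p1⊥
    [⅋]  ⊢ (p1⊥ ⅋ p1)
      [Ax]  ⊢ p1, p1⊥

Result: YES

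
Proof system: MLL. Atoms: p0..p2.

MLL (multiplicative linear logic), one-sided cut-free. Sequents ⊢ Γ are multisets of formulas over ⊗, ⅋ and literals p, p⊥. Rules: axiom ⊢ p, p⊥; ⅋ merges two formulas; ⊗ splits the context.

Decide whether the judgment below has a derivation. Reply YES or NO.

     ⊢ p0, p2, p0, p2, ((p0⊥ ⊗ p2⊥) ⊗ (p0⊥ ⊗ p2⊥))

Derivation (root first):
[⊗]  ⊢ p0, p2, p0, p2, ((p0⊥ ⊗ p2⊥) ⊗ (p0⊥ ⊗ p2⊥))
  [⊗]  ⊢ p0, p2, (p0⊥ ⊗ p2⊥)
    [Ax]  ⊢ p0, p0⊥
    [Ax]  ⊢ p2, p2⊥
  [⊗]  ⊢ p0, p2, (p0⊥ ⊗ p2⊥)
    [Ax]  ⊢ p0, p0⊥
    [Ax]  ⊢ p2, p2⊥

Result: YES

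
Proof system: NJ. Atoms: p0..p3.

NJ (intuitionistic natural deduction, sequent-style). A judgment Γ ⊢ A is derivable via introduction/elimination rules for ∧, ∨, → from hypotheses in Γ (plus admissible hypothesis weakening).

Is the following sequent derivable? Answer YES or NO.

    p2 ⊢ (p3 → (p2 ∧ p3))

Derivation (root first):
[→I] p2 ⊢ (p3 → (p2 ∧ p3))
  [∧I] p2, p3 ⊢ (p2 ∧ p3)
    [Ax] p2 ⊢ p2
    [Ax] p3 ⊢ p3

Result: YES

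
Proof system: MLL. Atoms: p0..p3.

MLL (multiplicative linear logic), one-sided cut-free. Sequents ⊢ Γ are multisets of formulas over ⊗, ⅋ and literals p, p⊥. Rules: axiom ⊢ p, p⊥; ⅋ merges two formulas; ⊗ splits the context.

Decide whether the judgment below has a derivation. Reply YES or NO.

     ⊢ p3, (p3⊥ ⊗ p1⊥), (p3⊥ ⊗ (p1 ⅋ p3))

Derivation trace:
[⊗]  ⊢ p3, (p3⊥ ⊗ p1⊥), (p3⊥ ⊗ (p1 ⅋ p3))
  [Ax]  ⊢ p3, p3⊥
  [⅋]  ⊢ (p3⊥ ⊗ p1⊥), (p1 ⅋ p3)
    [⊗]  ⊢ p3, p1, (p3⊥ ⊗ p1⊥)
      [Ax]  ⊢ p3, p3⊥
      [Ax]  ⊢ p1, p1⊥

Result: YES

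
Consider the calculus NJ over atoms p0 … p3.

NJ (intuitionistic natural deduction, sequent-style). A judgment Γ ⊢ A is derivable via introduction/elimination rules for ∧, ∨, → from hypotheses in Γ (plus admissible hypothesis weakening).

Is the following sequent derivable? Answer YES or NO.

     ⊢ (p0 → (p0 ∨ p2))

Derivation trace:
[→I]  ⊢ (p0 → (p0 ∨ p2))
  [∨I₁] p0 ⊢ (p0 ∨ p2)
    [Ax] p0 ⊢ p0

Result: YES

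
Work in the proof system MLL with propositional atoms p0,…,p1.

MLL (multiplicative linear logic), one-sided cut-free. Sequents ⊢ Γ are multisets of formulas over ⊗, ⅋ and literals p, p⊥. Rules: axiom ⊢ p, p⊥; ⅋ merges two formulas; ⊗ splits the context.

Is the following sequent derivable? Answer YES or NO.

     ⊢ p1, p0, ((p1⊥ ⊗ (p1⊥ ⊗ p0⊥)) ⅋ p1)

Derivation (root first):
[⅋]  ⊢ p1, p0, ((p1⊥ ⊗ (p1⊥ ⊗ p0⊥)) ⅋ p1)
  [⊗]  ⊢ p1, p1, p0, (p1⊥ ⊗ (p1⊥ ⊗ p0⊥))
    [Ax]  ⊢ p1, p1⊥
    [⊗]  ⊢ p1, p0, (p1⊥ ⊗ p0⊥)
      [Ax]  ⊢ p1, p1⊥
      [Ax]  ⊢ p0, p0⊥

Result: YES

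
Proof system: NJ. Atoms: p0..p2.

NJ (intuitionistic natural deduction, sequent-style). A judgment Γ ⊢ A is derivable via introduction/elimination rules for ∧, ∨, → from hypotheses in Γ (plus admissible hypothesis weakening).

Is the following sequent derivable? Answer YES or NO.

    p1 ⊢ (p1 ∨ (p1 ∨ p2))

Proof tree:
[∨I₂] p1 ⊢ (p1 ∨ (p1 ∨ p2))
  [∨I₁] p1 ⊢ (p1 ∨ p2)
    [Ax] p1 ⊢ p1

Result: YES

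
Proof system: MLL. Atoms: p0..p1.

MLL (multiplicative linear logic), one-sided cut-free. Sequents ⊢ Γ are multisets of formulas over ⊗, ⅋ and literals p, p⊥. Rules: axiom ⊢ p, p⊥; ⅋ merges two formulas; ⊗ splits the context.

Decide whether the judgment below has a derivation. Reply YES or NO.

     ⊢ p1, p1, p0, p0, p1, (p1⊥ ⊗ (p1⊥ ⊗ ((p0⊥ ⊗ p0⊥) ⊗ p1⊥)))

Proof tree:
[⊗]  ⊢ p1, p1, p0, p0, p1, (p1⊥ ⊗ (p1⊥ ⊗ ((p0⊥ ⊗ p0⊥) ⊗ p1⊥)))
  [Ax]  ⊢ p1, p1⊥
  [⊗]  ⊢ p1, p0, p0, p1, (p1⊥ ⊗ ((p0⊥ ⊗ p0⊥) ⊗ p1⊥))
    [Ax]  ⊢ p1, p1⊥
    [⊗]  ⊢ p0, p0, p1, ((p0⊥ ⊗ p0⊥) ⊗ p1⊥)
      [⊗]  ⊢ p0, p0, (p0⊥ ⊗ p0⊥)
        [Ax]  ⊢ p0, p0⊥
        [Ax]  ⊢ p0, p0⊥
      [Ax]  ⊢ p1, p1⊥

Result: YES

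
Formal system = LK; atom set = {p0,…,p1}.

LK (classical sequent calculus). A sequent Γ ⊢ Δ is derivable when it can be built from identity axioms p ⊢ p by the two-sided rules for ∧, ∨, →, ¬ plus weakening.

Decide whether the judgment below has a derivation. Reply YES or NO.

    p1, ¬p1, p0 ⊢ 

Proof tree:
[WL] p1, ¬p1, p0 ⊢ 
  [¬L] p1, ¬p1 ⊢ 
    [Ax] p1 ⊢ p1

Result: YES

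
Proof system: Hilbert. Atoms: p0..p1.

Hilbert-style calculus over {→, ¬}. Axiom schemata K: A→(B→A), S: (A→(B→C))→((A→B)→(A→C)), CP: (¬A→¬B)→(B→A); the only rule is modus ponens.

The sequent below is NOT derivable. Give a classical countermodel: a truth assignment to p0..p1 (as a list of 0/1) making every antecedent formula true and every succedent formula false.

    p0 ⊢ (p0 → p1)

Search for a countermodel by truth-table:
  v=00: Γ:[p0=F] Δ:[(p0 → p1)=T] refutes=False
  v=01: Γ:[p0=F] Δ:[(p0 → p1)=T] refutes=False
  v=10: Γ:[p0=T] Δ:[(p0 → p1)=F] refutes=True  ← countermodel

Result: [1, 0]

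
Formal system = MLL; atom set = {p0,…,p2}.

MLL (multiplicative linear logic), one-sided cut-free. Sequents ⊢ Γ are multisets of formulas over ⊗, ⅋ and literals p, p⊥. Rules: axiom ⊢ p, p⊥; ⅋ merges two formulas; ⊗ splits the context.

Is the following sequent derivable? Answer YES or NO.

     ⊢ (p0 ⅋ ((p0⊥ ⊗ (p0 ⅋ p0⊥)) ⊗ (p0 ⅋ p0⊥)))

Derivation trace:
[⅋]  ⊢ (p0 ⅋ ((p0⊥ ⊗ (p0 ⅋ p0⊥)) ⊗ (p0 ⅋ p0⊥)))
  [⊗]  ⊢ p0, ((p0⊥ ⊗ (p0 ⅋ p0⊥)) ⊗ (p0 ⅋ p0⊥))
    [⊗]  ⊢ p0, (p0⊥ ⊗ (p0 ⅋ p0⊥))
      [Ax]  ⊢ p0, p0⊥
      [⅋]  ⊢ (p0 ⅋ p0⊥)
        [Ax]  ⊢ p0, p0⊥
    [⅋]  ⊢ (p0 ⅋ p0⊥)
      [Ax]  ⊢ p0, p0⊥

Result: YES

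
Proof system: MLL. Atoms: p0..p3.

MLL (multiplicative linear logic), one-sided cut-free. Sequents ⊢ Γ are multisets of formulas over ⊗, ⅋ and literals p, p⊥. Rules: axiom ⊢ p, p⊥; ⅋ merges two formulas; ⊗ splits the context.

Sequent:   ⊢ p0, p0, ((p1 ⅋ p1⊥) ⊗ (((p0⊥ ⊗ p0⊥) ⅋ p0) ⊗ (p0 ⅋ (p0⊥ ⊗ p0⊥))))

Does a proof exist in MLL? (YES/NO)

Proof tree:
[⊗]  ⊢ p0, p0, ((p1 ⅋ p1⊥) ⊗ (((p0⊥ ⊗ p0⊥) ⅋ p0) ⊗ (p0 ⅋ (p0⊥ ⊗ p0⊥))))
  [⅋]  ⊢ (p1 ⅋ p1⊥)
    [Ax]  ⊢ p1, p1⊥
  [⊗]  ⊢ p0, p0, (((p0⊥ ⊗ p0⊥) ⅋ p0) ⊗ (p0 ⅋ (p0⊥ ⊗ p0⊥)))
    [⅋]  ⊢ p0, ((p0⊥ ⊗ p0⊥) ⅋ p0)
      [⊗]  ⊢ p0, p0, (p0⊥ ⊗ p0⊥)
        [Ax]  ⊢ p0, p0⊥
        [Ax]  ⊢ p0, p0⊥
    [⅋]  ⊢ p0, (p0 ⅋ (p0⊥ ⊗ p0⊥))
      [⊗]  ⊢ p0, p0, (p0⊥ ⊗ p0⊥)
        [Ax]  ⊢ p0, p0⊥
        [Ax]  ⊢ p0, p0⊥

Result: YES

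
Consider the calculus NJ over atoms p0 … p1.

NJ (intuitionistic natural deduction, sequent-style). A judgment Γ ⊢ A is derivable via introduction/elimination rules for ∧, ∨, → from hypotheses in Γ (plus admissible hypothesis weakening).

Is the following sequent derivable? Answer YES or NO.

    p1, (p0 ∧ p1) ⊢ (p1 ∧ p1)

Derivation (root first):
[∧I] p1, (p0 ∧ p1) ⊢ (p1 ∧ p1)
  [Wk] p1, (p0 ∧ p1) ⊢ p1
    [Ax] p1 ⊢ p1
  [Wk] p1, (p0 ∧ p1) ⊢ p1
    [Ax] p1 ⊢ p1

Result: YES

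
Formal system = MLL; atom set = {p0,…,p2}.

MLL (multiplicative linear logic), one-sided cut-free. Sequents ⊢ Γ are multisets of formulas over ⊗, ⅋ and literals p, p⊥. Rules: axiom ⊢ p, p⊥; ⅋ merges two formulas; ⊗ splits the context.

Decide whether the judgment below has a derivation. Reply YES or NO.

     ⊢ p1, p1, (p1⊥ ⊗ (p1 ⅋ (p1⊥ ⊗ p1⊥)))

Proof tree:
[⊗]  ⊢ p1, p1, (p1⊥ ⊗ (p1 ⅋ (p1⊥ ⊗ p1⊥)))
  [Ax]  ⊢ p1, p1⊥
  [⅋]  ⊢ p1, (p1 ⅋ (p1⊥ ⊗ p1⊥))
    [⊗]  ⊢ p1, p1, (p1⊥ ⊗ p1⊥)
      [Ax]  ⊢ p1, p1⊥
      [Ax]  ⊢ p1, p1⊥

Result: YES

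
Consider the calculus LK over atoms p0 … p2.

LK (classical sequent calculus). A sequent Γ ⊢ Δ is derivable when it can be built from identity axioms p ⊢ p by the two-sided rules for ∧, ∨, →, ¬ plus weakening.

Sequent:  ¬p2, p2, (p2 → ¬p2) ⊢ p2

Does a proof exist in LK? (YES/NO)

Derivation trace:
[→L] ¬p2, p2, (p2 → ¬p2) ⊢ p2
  [¬L] p2, ¬p2 ⊢ p2
    [WR] p2 ⊢ p2, p2
      [Ax] p2 ⊢ p2
  [¬L] p2, ¬p2 ⊢ p2
    [WR] p2 ⊢ p2, p2
      [Ax] p2 ⊢ p2

Result: YES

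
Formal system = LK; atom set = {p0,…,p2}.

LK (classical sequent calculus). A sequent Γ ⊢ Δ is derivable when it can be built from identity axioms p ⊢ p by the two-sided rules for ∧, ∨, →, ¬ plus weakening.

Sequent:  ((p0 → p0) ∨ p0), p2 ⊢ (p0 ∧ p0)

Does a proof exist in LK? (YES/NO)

Truth-table refutation:
  v=000: Γ:[((p0 → p0) ∨ p0)=T, p2=F] Δ:[(p0 ∧ p0)=F] refutes=False
  v=001: Γ:[((p0 → p0) ∨ p0)=T, p2=T] Δ:[(p0 ∧ p0)=F] refutes=True  ← countermodel

Result: NO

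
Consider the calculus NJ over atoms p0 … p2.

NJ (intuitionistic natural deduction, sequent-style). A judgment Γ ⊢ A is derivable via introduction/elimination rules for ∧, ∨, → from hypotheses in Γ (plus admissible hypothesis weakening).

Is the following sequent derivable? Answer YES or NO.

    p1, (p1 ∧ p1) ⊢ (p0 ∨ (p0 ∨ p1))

Derivation (root first):
[∨I₂] p1, (p1 ∧ p1) ⊢ (p0 ∨ (p0 ∨ p1))
  [Wk] p1, (p1 ∧ p1) ⊢ (p0 ∨ p1)
    [∨I₂] p1 ⊢ (p0 ∨ p1)
      [Ax] p1 ⊢ p1

Result: YES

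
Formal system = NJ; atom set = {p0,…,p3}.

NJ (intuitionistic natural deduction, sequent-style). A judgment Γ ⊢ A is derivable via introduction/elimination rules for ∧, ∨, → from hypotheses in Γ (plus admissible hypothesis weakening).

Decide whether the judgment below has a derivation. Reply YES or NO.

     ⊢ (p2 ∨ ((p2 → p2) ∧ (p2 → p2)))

Proof tree:
[∨I₂]  ⊢ (p2 ∨ ((p2 → p2) ∧ (p2 → p2)))
  [∧I]  ⊢ ((p2 → p2) ∧ (p2 → p2))
    [→I]  ⊢ (p2 → p2)
      [Ax] p2 ⊢ p2
    [→I]  ⊢ (p2 → p2)
      [Ax] p2 ⊢ p2

Result: YES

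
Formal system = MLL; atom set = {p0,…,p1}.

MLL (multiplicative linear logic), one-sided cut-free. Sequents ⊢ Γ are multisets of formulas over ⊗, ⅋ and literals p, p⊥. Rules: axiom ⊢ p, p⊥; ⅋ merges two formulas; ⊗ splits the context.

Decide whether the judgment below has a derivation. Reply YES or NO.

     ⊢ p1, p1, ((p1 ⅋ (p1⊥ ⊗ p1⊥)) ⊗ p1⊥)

Proof tree:
[⊗]  ⊢ p1, p1, ((p1 ⅋ (p1⊥ ⊗ p1⊥)) ⊗ p1⊥)
  [⅋]  ⊢ p1, (p1 ⅋ (p1⊥ ⊗ p1⊥))
    [⊗]  ⊢ p1, p1, (p1⊥ ⊗ p1⊥)
      [Ax]  ⊢ p1, p1⊥
      [Ax]  ⊢ p1, p1⊥
  [Ax]  ⊢ p1, p1⊥

Result: YES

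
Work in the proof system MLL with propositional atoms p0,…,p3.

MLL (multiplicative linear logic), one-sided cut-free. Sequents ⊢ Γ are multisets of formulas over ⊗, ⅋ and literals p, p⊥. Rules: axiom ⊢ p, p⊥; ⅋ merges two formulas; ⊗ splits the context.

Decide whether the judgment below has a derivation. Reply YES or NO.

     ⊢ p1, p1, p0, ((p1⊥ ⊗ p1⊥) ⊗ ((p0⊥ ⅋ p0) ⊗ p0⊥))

Derivation (root first):
[⊗]  ⊢ p1, p1, p0, ((p1⊥ ⊗ p1⊥) ⊗ ((p0⊥ ⅋ p0) ⊗ p0⊥))
  [⊗]  ⊢ p1, p1, (p1⊥ ⊗ p1⊥)
    [Ax]  ⊢ p1, p1⊥
    [Ax]  ⊢ p1, p1⊥
  [⊗]  ⊢ p0, ((p0⊥ ⅋ p0) ⊗ p0⊥)
    [⅋]  ⊢ (p0⊥ ⅋ p0)
      [Ax]  ⊢ p0, p0⊥
    [Ax]  ⊢ p0, p0⊥

Result: YES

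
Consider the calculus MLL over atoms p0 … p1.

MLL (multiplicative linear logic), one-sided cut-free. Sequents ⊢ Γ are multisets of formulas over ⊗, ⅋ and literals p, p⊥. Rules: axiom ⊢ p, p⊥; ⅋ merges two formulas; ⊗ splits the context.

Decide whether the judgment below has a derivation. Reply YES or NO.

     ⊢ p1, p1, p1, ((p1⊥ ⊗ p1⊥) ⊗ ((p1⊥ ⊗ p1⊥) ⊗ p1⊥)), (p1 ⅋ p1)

Proof tree:
[⅋]  ⊢ p1, p1, p1, ((p1⊥ ⊗ p1⊥) ⊗ ((p1⊥ ⊗ p1⊥) ⊗ p1⊥)), (p1 ⅋ p1)
  [⊗]  ⊢ p1, p1, p1, p1, p1, ((p1⊥ ⊗ p1⊥) ⊗ ((p1⊥ ⊗ p1⊥) ⊗ p1⊥))
    [⊗]  ⊢ p1, p1, (p1⊥ ⊗ p1⊥)
      [Ax]  ⊢ p1, p1⊥
      [Ax]  ⊢ p1, p1⊥
    [⊗]  ⊢ p1, p1, p1, ((p1⊥ ⊗ p1⊥) ⊗ p1⊥)
      [⊗]  ⊢ p1, p1, (p1⊥ ⊗ p1⊥)
        [Ax]  ⊢ p1, p1⊥
        [Ax]  ⊢ p1, p1⊥
      [Ax]  ⊢ p1, p1⊥

Result: YES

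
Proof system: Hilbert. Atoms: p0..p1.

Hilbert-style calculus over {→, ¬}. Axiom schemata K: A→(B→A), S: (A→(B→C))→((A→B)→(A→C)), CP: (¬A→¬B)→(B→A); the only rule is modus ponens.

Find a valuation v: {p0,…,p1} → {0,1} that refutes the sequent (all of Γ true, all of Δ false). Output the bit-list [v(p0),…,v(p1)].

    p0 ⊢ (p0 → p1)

Search for a countermodel by truth-table:
  v=00: Γ:[p0=F] Δ:[(p0 → p1)=T] refutes=False
  v=01: Γ:[p0=F] Δ:[(p0 → p1)=T] refutes=False
  v=10: Γ:[p0=T] Δ:[(p0 → p1)=F] refutes=True  ← countermodel

Result: [1, 0]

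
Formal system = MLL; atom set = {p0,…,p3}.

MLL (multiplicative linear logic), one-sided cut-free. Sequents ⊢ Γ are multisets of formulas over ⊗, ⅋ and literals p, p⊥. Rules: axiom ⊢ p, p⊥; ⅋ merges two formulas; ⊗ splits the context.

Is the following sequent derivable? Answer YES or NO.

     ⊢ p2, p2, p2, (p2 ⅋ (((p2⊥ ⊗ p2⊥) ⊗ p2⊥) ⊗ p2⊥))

Derivation trace:
[⅋]  ⊢ p2, p2, p2, (p2 ⅋ (((p2⊥ ⊗ p2⊥) ⊗ p2⊥) ⊗ p2⊥))
  [⊗]  ⊢ p2, p2, p2, p2, (((p2⊥ ⊗ p2⊥) ⊗ p2⊥) ⊗ p2⊥)
    [⊗]  ⊢ p2, p2, p2, ((p2⊥ ⊗ p2⊥) ⊗ p2⊥)
      [⊗]  ⊢ p2, p2, (p2⊥ ⊗ p2⊥)
        [Ax]  ⊢ p2, p2⊥
        [Ax]  ⊢ p2, p2⊥
      [Ax]  ⊢ p2, p2⊥
    [Ax]  ⊢ p2, p2⊥

Result: YES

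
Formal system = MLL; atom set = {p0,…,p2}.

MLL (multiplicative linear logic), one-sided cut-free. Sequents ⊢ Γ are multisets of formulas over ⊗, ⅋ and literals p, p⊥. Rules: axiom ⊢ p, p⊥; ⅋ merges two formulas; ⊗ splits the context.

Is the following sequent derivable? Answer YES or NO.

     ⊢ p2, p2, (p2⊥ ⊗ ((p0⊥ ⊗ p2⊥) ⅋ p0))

Proof tree:
[⊗]  ⊢ p2, p2, (p2⊥ ⊗ ((p0⊥ ⊗ p2⊥) ⅋ p0))
  [Ax]  ⊢ p2, p2⊥
  [⅋]  ⊢ p2, ((p0⊥ ⊗ p2⊥) ⅋ p0)
    [⊗]  ⊢ p0, p2, (p0⊥ ⊗ p2⊥)
      [Ax]  ⊢ p0, p0⊥
      [Ax]  ⊢ p2, p2⊥

Result: YES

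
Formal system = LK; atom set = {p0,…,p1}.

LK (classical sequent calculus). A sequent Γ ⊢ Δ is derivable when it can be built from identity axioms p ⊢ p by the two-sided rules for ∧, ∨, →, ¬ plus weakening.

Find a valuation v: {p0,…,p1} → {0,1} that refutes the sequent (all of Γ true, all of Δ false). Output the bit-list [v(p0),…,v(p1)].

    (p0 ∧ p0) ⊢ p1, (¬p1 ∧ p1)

Search for a countermodel by truth-table:
  v=00: Γ:[(p0 ∧ p0)=F] Δ:[p1=F, (¬p1 ∧ p1)=F] refutes=False
  v=01: Γ:[(p0 ∧ p0)=F] Δ:[p1=T, (¬p1 ∧ p1)=F] refutes=False
  v=10: Γ:[(p0 ∧ p0)=T] Δ:[p1=F, (¬p1 ∧ p1)=F] refutes=True  ← countermodel

Result: [1, 0]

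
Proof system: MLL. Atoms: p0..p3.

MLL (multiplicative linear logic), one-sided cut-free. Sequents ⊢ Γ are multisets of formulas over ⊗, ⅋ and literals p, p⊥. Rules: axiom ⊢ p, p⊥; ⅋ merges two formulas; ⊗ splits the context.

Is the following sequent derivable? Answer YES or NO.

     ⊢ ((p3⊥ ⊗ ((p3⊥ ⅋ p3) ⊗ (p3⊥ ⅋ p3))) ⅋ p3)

Derivation (root first):
[⅋]  ⊢ ((p3⊥ ⊗ ((p3⊥ ⅋ p3) ⊗ (p3⊥ ⅋ p3))) ⅋ p3)
  [⊗]  ⊢ p3, (p3⊥ ⊗ ((p3⊥ ⅋ p3) ⊗ (p3⊥ ⅋ p3)))
    [Ax]  ⊢ p3, p3⊥
    [⊗]  ⊢ ((p3⊥ ⅋ p3) ⊗ (p3⊥ ⅋ p3))
      [⅋]  ⊢ (p3⊥ ⅋ p3)
        [Ax]  ⊢ p3, p3⊥
      [⅋]  ⊢ (p3⊥ ⅋ p3)
        [Ax]  ⊢ p3, p3⊥

Result: YES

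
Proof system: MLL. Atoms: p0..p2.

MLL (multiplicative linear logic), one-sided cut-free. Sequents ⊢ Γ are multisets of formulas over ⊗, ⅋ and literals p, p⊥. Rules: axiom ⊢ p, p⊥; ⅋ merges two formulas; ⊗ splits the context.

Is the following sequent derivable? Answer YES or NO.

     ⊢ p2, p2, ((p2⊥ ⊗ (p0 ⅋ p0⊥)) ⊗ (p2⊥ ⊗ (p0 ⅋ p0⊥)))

Derivation trace:
[⊗]  ⊢ p2, p2, ((p2⊥ ⊗ (p0 ⅋ p0⊥)) ⊗ (p2⊥ ⊗ (p0 ⅋ p0⊥)))
  [⊗]  ⊢ p2, (p2⊥ ⊗ (p0 ⅋ p0⊥))
    [Ax]  ⊢ p2, p2⊥
    [⅋]  ⊢ (p0 ⅋ p0⊥)
      [Ax]  ⊢ p0, p0⊥
  [⊗]  ⊢ p2, (p2⊥ ⊗ (p0 ⅋ p0⊥))
    [Ax]  ⊢ p2, p2⊥
    [⅋]  ⊢ (p0 ⅋ p0⊥)
      [Ax]  ⊢ p0, p0⊥

Result: YES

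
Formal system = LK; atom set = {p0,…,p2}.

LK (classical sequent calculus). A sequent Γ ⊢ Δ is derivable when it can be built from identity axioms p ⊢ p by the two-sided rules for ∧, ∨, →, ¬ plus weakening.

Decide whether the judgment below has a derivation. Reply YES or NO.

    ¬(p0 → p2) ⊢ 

Truth-table refutation:
  v=000: Γ:[¬(p0 → p2)=F] Δ:[] refutes=False
  v=001: Γ:[¬(p0 → p2)=F] Δ:[] refutes=False
  v=010: Γ:[¬(p0 → p2)=F] Δ:[] refutes=False
  v=011: Γ:[¬(p0 → p2)=F] Δ:[] refutes=False
  v=100: Γ:[¬(p0 → p2)=T] Δ:[] refutes=True  ← countermodel

Result: NO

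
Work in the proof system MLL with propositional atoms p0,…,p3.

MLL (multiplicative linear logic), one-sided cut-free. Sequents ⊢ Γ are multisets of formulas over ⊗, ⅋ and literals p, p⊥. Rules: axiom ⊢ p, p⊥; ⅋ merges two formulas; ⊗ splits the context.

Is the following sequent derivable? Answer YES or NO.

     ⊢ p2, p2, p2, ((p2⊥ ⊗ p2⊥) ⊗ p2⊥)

Proof tree:
[⊗]  ⊢ p2, p2, p2, ((p2⊥ ⊗ p2⊥) ⊗ p2⊥)
  [⊗]  ⊢ p2, p2, (p2⊥ ⊗ p2⊥)
    [Ax]  ⊢ p2, p2⊥
    [Ax]  ⊢ p2, p2⊥
  [Ax]  ⊢ p2, p2⊥

Result: YES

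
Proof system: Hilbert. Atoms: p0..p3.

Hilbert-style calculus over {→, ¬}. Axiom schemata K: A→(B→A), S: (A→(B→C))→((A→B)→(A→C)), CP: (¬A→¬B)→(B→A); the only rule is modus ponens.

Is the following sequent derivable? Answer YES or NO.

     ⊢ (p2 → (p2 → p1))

Truth-table refutation:
  v=0000: Γ:[] Δ:[(p2 → (p2 → p1))=T] refutes=False
  v=0001: Γ:[] Δ:[(p2 → (p2 → p1))=T] refutes=False
  v=0010: Γ:[] Δ:[(p2 → (p2 → p1))=F] refutes=True  ← countermodel

Result: NO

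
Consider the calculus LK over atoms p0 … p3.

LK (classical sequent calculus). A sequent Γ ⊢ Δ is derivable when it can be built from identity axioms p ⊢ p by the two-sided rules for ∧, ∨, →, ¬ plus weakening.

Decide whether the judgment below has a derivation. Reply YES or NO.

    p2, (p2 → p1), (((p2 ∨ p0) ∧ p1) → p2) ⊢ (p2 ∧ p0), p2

Derivation trace:
[→L] p2, (p2 → p1), (((p2 ∨ p0) ∧ p1) → p2) ⊢ (p2 ∧ p0), p2
  [∧R] p2, (p2 → p1) ⊢ ((p2 ∨ p0) ∧ p1)
    [∨R] p2 ⊢ (p2 ∨ p0)
      [WR] p2 ⊢ p2, p0
        [Ax] p2 ⊢ p2
    [→L] p2, (p2 → p1) ⊢ p1
      [Ax] p2 ⊢ p2
      [Ax] p1 ⊢ p1
  [∧R] p2 ⊢ p2, (p2 ∧ p0)
    [Ax] p2 ⊢ p2
    [WR] p2 ⊢ p2, p0
      [Ax] p2 ⊢ p2

Result: YES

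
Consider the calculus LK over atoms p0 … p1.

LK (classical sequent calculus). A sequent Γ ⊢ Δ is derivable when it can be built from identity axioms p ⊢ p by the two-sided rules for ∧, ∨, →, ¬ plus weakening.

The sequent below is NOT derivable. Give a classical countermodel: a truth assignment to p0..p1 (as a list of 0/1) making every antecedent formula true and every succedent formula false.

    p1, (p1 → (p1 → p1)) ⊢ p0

Search for a countermodel by truth-table:
  v=00: Γ:[p1=F, (p1 → (p1 → p1))=T] Δ:[p0=F] refutes=False
  v=01: Γ:[p1=T, (p1 → (p1 → p1))=T] Δ:[p0=F] refutes=True  ← countermodel

Result: [0, 1]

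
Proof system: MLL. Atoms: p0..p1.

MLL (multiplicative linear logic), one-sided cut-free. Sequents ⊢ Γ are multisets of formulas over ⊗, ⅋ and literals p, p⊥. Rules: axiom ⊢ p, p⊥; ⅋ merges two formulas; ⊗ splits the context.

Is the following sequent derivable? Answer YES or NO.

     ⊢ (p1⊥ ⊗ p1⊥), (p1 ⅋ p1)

Derivation (root first):
[⅋]  ⊢ (p1⊥ ⊗ p1⊥), (p1 ⅋ p1)
  [⊗]  ⊢ p1, p1, (p1⊥ ⊗ p1⊥)
    [Ax]  ⊢ p1, p1⊥
    [Ax]  ⊢ p1, p1⊥

Result: YES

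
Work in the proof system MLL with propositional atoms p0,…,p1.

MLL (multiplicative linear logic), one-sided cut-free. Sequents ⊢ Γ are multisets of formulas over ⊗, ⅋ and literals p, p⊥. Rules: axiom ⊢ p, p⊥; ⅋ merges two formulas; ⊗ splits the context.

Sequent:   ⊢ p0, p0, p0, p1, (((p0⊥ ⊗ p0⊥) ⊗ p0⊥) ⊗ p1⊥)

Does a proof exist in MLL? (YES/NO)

Derivation trace:
[⊗]  ⊢ p0, p0, p0, p1, (((p0⊥ ⊗ p0⊥) ⊗ p0⊥) ⊗ p1⊥)
  [⊗]  ⊢ p0, p0, p0, ((p0⊥ ⊗ p0⊥) ⊗ p0⊥)
    [⊗]  ⊢ p0, p0, (p0⊥ ⊗ p0⊥)
      [Ax]  ⊢ p0, p0⊥
      [Ax]  ⊢ p0, p0⊥
    [Ax]  ⊢ p0, p0⊥
  [Ax]  ⊢ p1, p1⊥

Result: YES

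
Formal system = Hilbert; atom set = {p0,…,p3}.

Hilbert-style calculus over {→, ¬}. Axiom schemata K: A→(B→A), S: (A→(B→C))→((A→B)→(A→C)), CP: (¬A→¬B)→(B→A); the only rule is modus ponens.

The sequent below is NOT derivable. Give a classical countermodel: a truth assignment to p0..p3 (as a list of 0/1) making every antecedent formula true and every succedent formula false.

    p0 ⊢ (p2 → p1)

Search for a countermodel by truth-table:
  v=0000: Γ:[p0=F] Δ:[(p2 → p1)=T] refutes=False
  v=0001: Γ:[p0=F] Δ:[(p2 → p1)=T] refutes=False
  v=0010: Γ:[p0=F] Δ:[(p2 → p1)=F] refutes=False
  v=0011: Γ:[p0=F] Δ:[(p2 → p1)=F] refutes=False
  v=0100: Γ:[p0=F] Δ:[(p2 → p1)=T] refutes=False
  v=0101: Γ:[p0=F] Δ:[(p2 → p1)=T] refutes=False
  v=0110: Γ:[p0=F] Δ:[(p2 → p1)=T] refutes=False
  v=0111: Γ:[p0=F] Δ:[(p2 → p1)=T] refutes=False
  v=1000: Γ:[p0=T] Δ:[(p2 → p1)=T] refutes=False
  v=1001: Γ:[p0=T] Δ:[(p2 → p1)=T] refutes=False
  v=1010: Γ:[p0=T] Δ:[(p2 → p1)=F] refutes=True  ← countermodel

Result: [1, 0, 1, 0]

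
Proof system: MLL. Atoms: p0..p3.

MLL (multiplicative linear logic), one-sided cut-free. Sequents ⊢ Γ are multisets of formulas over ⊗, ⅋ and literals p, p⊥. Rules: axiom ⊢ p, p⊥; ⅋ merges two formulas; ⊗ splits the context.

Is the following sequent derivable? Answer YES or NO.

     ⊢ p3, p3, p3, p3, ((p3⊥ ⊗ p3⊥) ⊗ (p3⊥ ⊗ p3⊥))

Derivation trace:
[⊗]  ⊢ p3, p3, p3, p3, ((p3⊥ ⊗ p3⊥) ⊗ (p3⊥ ⊗ p3⊥))
  [⊗]  ⊢ p3, p3, (p3⊥ ⊗ p3⊥)
    [Ax]  ⊢ p3, p3⊥
    [Ax]  ⊢ p3, p3⊥
  [⊗]  ⊢ p3, p3, (p3⊥ ⊗ p3⊥)
    [Ax]  ⊢ p3, p3⊥
    [Ax]  ⊢ p3, p3⊥

Result: YES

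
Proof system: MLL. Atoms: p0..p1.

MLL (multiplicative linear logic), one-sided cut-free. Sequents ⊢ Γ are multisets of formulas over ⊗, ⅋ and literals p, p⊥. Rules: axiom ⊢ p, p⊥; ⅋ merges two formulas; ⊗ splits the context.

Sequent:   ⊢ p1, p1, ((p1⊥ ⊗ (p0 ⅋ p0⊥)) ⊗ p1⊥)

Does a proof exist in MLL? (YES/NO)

Proof tree:
[⊗]  ⊢ p1, p1, ((p1⊥ ⊗ (p0 ⅋ p0⊥)) ⊗ p1⊥)
  [⊗]  ⊢ p1, (p1⊥ ⊗ (p0 ⅋ p0⊥))
    [Ax]  ⊢ p1, p1⊥
    [⅋]  ⊢ (p0 ⅋ p0⊥)
      [Ax]  ⊢ p0, p0⊥
  [Ax]  ⊢ p1, p1⊥

Result: YES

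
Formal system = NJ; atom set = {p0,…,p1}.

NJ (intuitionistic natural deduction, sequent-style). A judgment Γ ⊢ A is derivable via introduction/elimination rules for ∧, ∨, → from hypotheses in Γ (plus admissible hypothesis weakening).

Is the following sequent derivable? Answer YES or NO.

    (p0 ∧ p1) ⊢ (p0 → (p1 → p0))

Proof tree:
[→I] (p0 ∧ p1) ⊢ (p0 → (p1 → p0))
  [→I] p0, (p0 ∧ p1) ⊢ (p1 → p0)
    [Wk] p0, p1, (p0 ∧ p1) ⊢ p0
      [Wk] p0, p1 ⊢ p0
        [Ax] p0 ⊢ p0

Result: YES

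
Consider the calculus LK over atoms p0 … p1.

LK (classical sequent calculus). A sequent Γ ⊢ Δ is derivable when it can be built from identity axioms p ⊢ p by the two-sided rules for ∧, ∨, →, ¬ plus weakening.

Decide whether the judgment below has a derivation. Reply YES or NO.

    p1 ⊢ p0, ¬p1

Search for a countermodel by truth-table:
  v=00: Γ:[p1=F] Δ:[p0=F, ¬p1=T] refutes=False
  v=01: Γ:[p1=T] Δ:[p0=F, ¬p1=F] refutes=True  ← countermodel

Result: NO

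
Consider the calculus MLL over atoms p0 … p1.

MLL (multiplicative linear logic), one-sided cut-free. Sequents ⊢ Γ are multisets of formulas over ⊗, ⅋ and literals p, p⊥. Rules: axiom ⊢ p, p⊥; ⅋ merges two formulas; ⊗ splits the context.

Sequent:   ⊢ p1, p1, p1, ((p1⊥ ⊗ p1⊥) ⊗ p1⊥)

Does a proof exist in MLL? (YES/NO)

Proof tree:
[⊗]  ⊢ p1, p1, p1, ((p1⊥ ⊗ p1⊥) ⊗ p1⊥)
  [⊗]  ⊢ p1, p1, (p1⊥ ⊗ p1⊥)
    [Ax]  ⊢ p1, p1⊥
    [Ax]  ⊢ p1, p1⊥
  [Ax]  ⊢ p1, p1⊥

Result: YES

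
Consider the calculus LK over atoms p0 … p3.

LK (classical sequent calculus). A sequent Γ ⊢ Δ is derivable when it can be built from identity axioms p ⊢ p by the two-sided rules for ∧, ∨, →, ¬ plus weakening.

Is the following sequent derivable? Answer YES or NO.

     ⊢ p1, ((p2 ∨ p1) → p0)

Search for a countermodel by truth-table:
  v=0000: Γ:[] Δ:[p1=F, ((p2 ∨ p1) → p0)=T] refutes=False
  v=0001: Γ:[] Δ:[p1=F, ((p2 ∨ p1) → p0)=T] refutes=False
  v=0010: Γ:[] Δ:[p1=F, ((p2 ∨ p1) → p0)=F] refutes=True  ← countermodel

Result: NO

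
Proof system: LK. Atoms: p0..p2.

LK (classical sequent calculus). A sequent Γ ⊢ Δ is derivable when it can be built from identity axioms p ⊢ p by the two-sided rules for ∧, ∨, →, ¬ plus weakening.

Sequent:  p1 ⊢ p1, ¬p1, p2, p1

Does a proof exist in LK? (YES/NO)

Derivation trace:
[WR] p1 ⊢ p1, ¬p1, p2, p1
  [WR] p1 ⊢ p1, ¬p1, p2
    [¬R] p1 ⊢ p1, ¬p1
      [WL] p1, p1 ⊢ p1
        [Ax] p1 ⊢ p1

Result: YES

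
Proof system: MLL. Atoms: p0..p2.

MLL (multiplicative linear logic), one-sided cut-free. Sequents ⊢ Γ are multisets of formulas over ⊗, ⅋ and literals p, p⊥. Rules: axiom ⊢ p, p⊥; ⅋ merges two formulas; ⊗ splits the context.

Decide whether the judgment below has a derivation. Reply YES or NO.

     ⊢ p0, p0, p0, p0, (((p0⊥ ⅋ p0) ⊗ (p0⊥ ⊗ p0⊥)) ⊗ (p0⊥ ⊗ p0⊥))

Proof tree:
[⊗]  ⊢ p0, p0, p0, p0, (((p0⊥ ⅋ p0) ⊗ (p0⊥ ⊗ p0⊥)) ⊗ (p0⊥ ⊗ p0⊥))
  [⊗]  ⊢ p0, p0, ((p0⊥ ⅋ p0) ⊗ (p0⊥ ⊗ p0⊥))
    [⅋]  ⊢ (p0⊥ ⅋ p0)
      [Ax]  ⊢ p0, p0⊥
    [⊗]  ⊢ p0, p0, (p0⊥ ⊗ p0⊥)
      [Ax]  ⊢ p0, p0⊥
      [Ax]  ⊢ p0, p0⊥
  [⊗]  ⊢ p0, p0, (p0⊥ ⊗ p0⊥)
    [Ax]  ⊢ p0, p0⊥
    [Ax]  ⊢ p0, p0⊥

Result: YES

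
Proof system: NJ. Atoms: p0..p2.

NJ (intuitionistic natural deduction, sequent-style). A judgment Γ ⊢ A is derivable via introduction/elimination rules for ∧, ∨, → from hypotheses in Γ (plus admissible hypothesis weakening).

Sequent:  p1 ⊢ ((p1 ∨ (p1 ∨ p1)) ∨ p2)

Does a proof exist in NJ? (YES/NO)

Derivation (root first):
[∨I₁] p1 ⊢ ((p1 ∨ (p1 ∨ p1)) ∨ p2)
  [∨I₂] p1 ⊢ (p1 ∨ (p1 ∨ p1))
    [∨I₁] p1 ⊢ (p1 ∨ p1)
      [Ax] p1 ⊢ p1

Result: YES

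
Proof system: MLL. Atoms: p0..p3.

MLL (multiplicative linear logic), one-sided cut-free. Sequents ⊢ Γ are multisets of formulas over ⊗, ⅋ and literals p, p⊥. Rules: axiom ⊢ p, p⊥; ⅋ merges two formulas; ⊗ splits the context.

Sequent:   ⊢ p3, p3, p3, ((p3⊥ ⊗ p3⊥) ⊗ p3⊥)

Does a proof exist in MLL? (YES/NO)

Proof tree:
[⊗]  ⊢ p3, p3, p3, ((p3⊥ ⊗ p3⊥) ⊗ p3⊥)
  [⊗]  ⊢ p3, p3, (p3⊥ ⊗ p3⊥)
    [Ax]  ⊢ p3, p3⊥
    [Ax]  ⊢ p3, p3⊥
  [Ax]  ⊢ p3, p3⊥

Result: YES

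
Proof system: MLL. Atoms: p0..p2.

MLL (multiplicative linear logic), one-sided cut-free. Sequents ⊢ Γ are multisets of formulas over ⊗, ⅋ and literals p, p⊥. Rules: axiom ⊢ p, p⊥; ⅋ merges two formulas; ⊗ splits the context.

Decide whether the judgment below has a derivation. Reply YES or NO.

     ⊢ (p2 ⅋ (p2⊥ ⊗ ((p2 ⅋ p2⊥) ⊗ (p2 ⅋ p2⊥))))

Proof tree:
[⅋]  ⊢ (p2 ⅋ (p2⊥ ⊗ ((p2 ⅋ p2⊥) ⊗ (p2 ⅋ p2⊥))))
  [⊗]  ⊢ p2, (p2⊥ ⊗ ((p2 ⅋ p2⊥) ⊗ (p2 ⅋ p2⊥)))
    [Ax]  ⊢ p2, p2⊥
    [⊗]  ⊢ ((p2 ⅋ p2⊥) ⊗ (p2 ⅋ p2⊥))
      [⅋]  ⊢ (p2 ⅋ p2⊥)
        [Ax]  ⊢ p2, p2⊥
      [⅋]  ⊢ (p2 ⅋ p2⊥)
        [Ax]  ⊢ p2, p2⊥

Result: YES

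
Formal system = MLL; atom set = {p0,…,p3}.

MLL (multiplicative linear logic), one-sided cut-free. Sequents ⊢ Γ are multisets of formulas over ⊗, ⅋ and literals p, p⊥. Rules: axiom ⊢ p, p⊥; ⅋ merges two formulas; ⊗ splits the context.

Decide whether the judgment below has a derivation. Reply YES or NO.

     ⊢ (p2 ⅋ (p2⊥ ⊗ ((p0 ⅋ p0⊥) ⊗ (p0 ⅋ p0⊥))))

Derivation trace:
[⅋]  ⊢ (p2 ⅋ (p2⊥ ⊗ ((p0 ⅋ p0⊥) ⊗ (p0 ⅋ p0⊥))))
  [⊗]  ⊢ p2, (p2⊥ ⊗ ((p0 ⅋ p0⊥) ⊗ (p0 ⅋ p0⊥)))
    [Ax]  ⊢ p2, p2⊥
    [⊗]  ⊢ ((p0 ⅋ p0⊥) ⊗ (p0 ⅋ p0⊥))
      [⅋]  ⊢ (p0 ⅋ p0⊥)
        [Ax]  ⊢ p0, p0⊥
      [⅋]  ⊢ (p0 ⅋ p0⊥)
        [Ax]  ⊢ p0, p0⊥

Result: YES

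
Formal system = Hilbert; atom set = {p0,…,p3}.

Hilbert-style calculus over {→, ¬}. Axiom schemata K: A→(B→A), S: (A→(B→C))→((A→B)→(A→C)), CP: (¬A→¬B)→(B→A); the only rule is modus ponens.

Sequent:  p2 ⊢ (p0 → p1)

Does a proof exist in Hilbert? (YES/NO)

Search for a countermodel by truth-table:
  v=0000: Γ:[p2=F] Δ:[(p0 → p1)=T] refutes=False
  v=0001: Γ:[p2=F] Δ:[(p0 → p1)=T] refutes=False
  v=0010: Γ:[p2=T] Δ:[(p0 → p1)=T] refutes=False
  v=0011: Γ:[p2=T] Δ:[(p0 → p1)=T] refutes=False
  v=0100: Γ:[p2=F] Δ:[(p0 → p1)=T] refutes=False
  v=0101: Γ:[p2=F] Δ:[(p0 → p1)=T] refutes=False
  v=0110: Γ:[p2=T] Δ:[(p0 → p1)=T] refutes=False
  v=0111: Γ:[p2=T] Δ:[(p0 → p1)=T] refutes=False
  v=1000: Γ:[p2=F] Δ:[(p0 → p1)=F] refutes=False
  v=1001: Γ:[p2=F] Δ:[(p0 → p1)=F] refutes=False
  v=1010: Γ:[p2=T] Δ:[(p0 → p1)=F] refutes=True  ← countermodel

Result: NO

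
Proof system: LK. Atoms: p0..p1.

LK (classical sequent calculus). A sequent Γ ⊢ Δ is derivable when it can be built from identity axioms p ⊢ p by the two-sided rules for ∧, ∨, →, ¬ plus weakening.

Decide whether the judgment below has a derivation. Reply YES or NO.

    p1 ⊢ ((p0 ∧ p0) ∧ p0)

Truth-table refutation:
  v=00: Γ:[p1=F] Δ:[((p0 ∧ p0) ∧ p0)=F] refutes=False
  v=01: Γ:[p1=T] Δ:[((p0 ∧ p0) ∧ p0)=F] refutes=True  ← countermodel

Result: NO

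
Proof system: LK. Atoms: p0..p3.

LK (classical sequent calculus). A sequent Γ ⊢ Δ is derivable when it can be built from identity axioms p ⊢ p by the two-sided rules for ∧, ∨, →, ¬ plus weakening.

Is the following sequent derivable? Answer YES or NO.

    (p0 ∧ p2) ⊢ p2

Proof tree:
[∧L] (p0 ∧ p2) ⊢ p2
  [WL] p2, p0 ⊢ p2
    [Ax] p2 ⊢ p2

Result: YES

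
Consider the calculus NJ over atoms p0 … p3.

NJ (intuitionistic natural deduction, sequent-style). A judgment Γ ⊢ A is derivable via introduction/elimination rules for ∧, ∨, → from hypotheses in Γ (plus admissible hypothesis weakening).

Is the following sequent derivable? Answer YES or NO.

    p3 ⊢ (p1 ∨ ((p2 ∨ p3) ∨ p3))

Proof tree:
[∨I₂] p3 ⊢ (p1 ∨ ((p2 ∨ p3) ∨ p3))
  [∨I₁] p3 ⊢ ((p2 ∨ p3) ∨ p3)
    [∨I₂] p3 ⊢ (p2 ∨ p3)
      [Ax] p3 ⊢ p3

Result: YES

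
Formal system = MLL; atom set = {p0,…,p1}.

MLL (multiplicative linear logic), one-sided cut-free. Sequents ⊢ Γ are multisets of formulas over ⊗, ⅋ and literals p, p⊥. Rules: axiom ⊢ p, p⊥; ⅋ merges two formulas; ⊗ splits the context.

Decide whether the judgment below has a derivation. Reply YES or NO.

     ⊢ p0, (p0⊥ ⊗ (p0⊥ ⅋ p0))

Derivation trace:
[⊗]  ⊢ p0, (p0⊥ ⊗ (p0⊥ ⅋ p0))
  [Ax]  ⊢ p0, p0⊥
  [⅋]  ⊢ (p0⊥ ⅋ p0)
    [Ax]  ⊢ p0, p0⊥

Result: YES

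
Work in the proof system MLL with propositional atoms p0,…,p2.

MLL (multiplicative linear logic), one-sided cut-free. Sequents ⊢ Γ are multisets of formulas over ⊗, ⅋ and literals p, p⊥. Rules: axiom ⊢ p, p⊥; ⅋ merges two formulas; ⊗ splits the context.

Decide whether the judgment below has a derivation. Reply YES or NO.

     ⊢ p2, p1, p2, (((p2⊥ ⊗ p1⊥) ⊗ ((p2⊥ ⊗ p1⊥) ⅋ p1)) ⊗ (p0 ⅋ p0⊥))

Derivation (root first):
[⊗]  ⊢ p2, p1, p2, (((p2⊥ ⊗ p1⊥) ⊗ ((p2⊥ ⊗ p1⊥) ⅋ p1)) ⊗ (p0 ⅋ p0⊥))
  [⊗]  ⊢ p2, p1, p2, ((p2⊥ ⊗ p1⊥) ⊗ ((p2⊥ ⊗ p1⊥) ⅋ p1))
    [⊗]  ⊢ p2, p1, (p2⊥ ⊗ p1⊥)
      [Ax]  ⊢ p2, p2⊥
      [Ax]  ⊢ p1, p1⊥
    [⅋]  ⊢ p2, ((p2⊥ ⊗ p1⊥) ⅋ p1)
      [⊗]  ⊢ p2, p1, (p2⊥ ⊗ p1⊥)
        [Ax]  ⊢ p2, p2⊥
        [Ax]  ⊢ p1, p1⊥
  [⅋]  ⊢ (p0 ⅋ p0⊥)
    [Ax]  ⊢ p0, p0⊥

Result: YES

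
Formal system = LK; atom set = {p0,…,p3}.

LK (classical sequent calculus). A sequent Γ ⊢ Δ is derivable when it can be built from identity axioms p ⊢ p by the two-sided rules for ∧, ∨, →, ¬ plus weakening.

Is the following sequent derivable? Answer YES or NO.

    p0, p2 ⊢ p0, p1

Derivation (root first):
[WL] p0, p2 ⊢ p0, p1
  [WR] p0 ⊢ p0, p1
    [Ax] p0 ⊢ p0

Result: YES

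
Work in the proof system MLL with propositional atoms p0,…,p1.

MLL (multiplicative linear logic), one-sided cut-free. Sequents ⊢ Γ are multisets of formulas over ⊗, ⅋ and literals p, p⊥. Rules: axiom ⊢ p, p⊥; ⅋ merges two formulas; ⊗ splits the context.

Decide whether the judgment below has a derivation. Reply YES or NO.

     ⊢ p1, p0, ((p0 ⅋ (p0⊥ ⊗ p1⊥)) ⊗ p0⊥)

Proof tree:
[⊗]  ⊢ p1, p0, ((p0 ⅋ (p0⊥ ⊗ p1⊥)) ⊗ p0⊥)
  [⅋]  ⊢ p1, (p0 ⅋ (p0⊥ ⊗ p1⊥))
    [⊗]  ⊢ p0, p1, (p0⊥ ⊗ p1⊥)
      [Ax]  ⊢ p0, p0⊥
      [Ax]  ⊢ p1, p1⊥
  [Ax]  ⊢ p0, p0⊥

Result: YES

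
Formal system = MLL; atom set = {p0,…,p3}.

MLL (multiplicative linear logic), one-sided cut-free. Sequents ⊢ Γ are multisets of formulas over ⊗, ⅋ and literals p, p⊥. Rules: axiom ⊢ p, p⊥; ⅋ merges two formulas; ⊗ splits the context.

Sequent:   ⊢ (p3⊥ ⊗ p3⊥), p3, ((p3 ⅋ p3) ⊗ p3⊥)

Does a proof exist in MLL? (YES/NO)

Proof tree:
[⊗]  ⊢ (p3⊥ ⊗ p3⊥), p3, ((p3 ⅋ p3) ⊗ p3⊥)
  [⅋]  ⊢ (p3⊥ ⊗ p3⊥), (p3 ⅋ p3)
    [⊗]  ⊢ p3, p3, (p3⊥ ⊗ p3⊥)
      [Ax]  ⊢ p3, p3⊥
      [Ax]  ⊢ p3, p3⊥
  [Ax]  ⊢ p3, p3⊥

Result: YES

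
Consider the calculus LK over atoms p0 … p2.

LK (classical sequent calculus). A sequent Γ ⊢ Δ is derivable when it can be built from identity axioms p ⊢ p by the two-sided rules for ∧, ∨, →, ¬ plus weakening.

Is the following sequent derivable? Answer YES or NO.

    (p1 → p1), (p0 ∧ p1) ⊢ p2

Truth-table refutation:
  v=000: Γ:[(p1 → p1)=T, (p0 ∧ p1)=F] Δ:[p2=F] refutes=False
  v=001: Γ:[(p1 → p1)=T, (p0 ∧ p1)=F] Δ:[p2=T] refutes=False
  v=010: Γ:[(p1 → p1)=T, (p0 ∧ p1)=F] Δ:[p2=F] refutes=False
  v=011: Γ:[(p1 → p1)=T, (p0 ∧ p1)=F] Δ:[p2=T] refutes=False
  v=100: Γ:[(p1 → p1)=T, (p0 ∧ p1)=F] Δ:[p2=F] refutes=False
  v=101: Γ:[(p1 → p1)=T, (p0 ∧ p1)=F] Δ:[p2=T] refutes=False
  v=110: Γ:[(p1 → p1)=T, (p0 ∧ p1)=T] Δ:[p2=F] refutes=True  ← countermodel

Result: NO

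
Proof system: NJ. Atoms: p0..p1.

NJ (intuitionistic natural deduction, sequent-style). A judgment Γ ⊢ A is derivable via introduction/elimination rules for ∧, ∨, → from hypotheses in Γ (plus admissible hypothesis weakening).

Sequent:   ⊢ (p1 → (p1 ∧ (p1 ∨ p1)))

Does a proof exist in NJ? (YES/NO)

Derivation trace:
[→I]  ⊢ (p1 → (p1 ∧ (p1 ∨ p1)))
  [∧I] p1 ⊢ (p1 ∧ (p1 ∨ p1))
    [Ax] p1 ⊢ p1
    [∨I₁] p1 ⊢ (p1 ∨ p1)
      [Ax] p1 ⊢ p1

Result: YES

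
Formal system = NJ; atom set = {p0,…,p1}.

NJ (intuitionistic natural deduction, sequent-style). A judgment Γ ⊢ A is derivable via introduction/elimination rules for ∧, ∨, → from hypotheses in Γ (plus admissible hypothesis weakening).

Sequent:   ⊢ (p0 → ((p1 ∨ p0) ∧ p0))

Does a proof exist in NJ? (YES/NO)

Proof tree:
[→I]  ⊢ (p0 → ((p1 ∨ p0) ∧ p0))
  [∧I] p0 ⊢ ((p1 ∨ p0) ∧ p0)
    [∨I₂] p0 ⊢ (p1 ∨ p0)
      [Ax] p0 ⊢ p0
    [Ax] p0 ⊢ p0

Result: YES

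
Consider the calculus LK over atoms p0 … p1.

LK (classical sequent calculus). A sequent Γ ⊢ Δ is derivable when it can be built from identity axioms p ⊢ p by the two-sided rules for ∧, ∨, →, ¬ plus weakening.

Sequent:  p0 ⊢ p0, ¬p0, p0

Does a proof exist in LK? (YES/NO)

Proof tree:
[WR] p0 ⊢ p0, ¬p0, p0
  [WL] p0 ⊢ p0, ¬p0
    [¬R]  ⊢ p0, ¬p0
      [Ax] p0 ⊢ p0

Result: YES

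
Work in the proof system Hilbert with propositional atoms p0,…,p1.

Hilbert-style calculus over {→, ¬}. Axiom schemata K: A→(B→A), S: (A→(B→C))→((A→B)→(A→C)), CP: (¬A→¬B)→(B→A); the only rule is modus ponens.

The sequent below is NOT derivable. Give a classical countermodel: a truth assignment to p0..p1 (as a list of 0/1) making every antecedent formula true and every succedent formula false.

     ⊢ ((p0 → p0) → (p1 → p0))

Truth-table refutation:
  v=00: Γ:[] Δ:[((p0 → p0) → (p1 → p0))=T] refutes=False
  v=01: Γ:[] Δ:[((p0 → p0) → (p1 → p0))=F] refutes=True  ← countermodel

Result: [0, 1]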